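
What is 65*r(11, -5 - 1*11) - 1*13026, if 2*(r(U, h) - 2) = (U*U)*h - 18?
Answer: -76401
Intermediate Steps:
r(U, h) = -7 + h*U²/2 (r(U, h) = 2 + ((U*U)*h - 18)/2 = 2 + (U²*h - 18)/2 = 2 + (h*U² - 18)/2 = 2 + (-18 + h*U²)/2 = 2 + (-9 + h*U²/2) = -7 + h*U²/2)
65*r(11, -5 - 1*11) - 1*13026 = 65*(-7 + (½)*(-5 - 1*11)*11²) - 1*13026 = 65*(-7 + (½)*(-5 - 11)*121) - 13026 = 65*(-7 + (½)*(-16)*121) - 13026 = 65*(-7 - 968) - 13026 = 65*(-975) - 13026 = -63375 - 13026 = -76401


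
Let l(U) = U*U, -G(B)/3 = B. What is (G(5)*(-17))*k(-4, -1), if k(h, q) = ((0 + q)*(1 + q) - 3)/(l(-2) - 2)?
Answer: -765/2 ≈ -382.50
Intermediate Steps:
G(B) = -3*B
l(U) = U²
k(h, q) = -3/2 + q*(1 + q)/2 (k(h, q) = ((0 + q)*(1 + q) - 3)/((-2)² - 2) = (q*(1 + q) - 3)/(4 - 2) = (-3 + q*(1 + q))/2 = (-3 + q*(1 + q))*(½) = -3/2 + q*(1 + q)/2)
(G(5)*(-17))*k(-4, -1) = (-3*5*(-17))*(-3/2 + (½)*(-1) + (½)*(-1)²) = (-15*(-17))*(-3/2 - ½ + (½)*1) = 255*(-3/2 - ½ + ½) = 255*(-3/2) = -765/2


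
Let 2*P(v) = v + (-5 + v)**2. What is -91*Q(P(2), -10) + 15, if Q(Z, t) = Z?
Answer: -971/2 ≈ -485.50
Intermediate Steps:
P(v) = v/2 + (-5 + v)**2/2 (P(v) = (v + (-5 + v)**2)/2 = v/2 + (-5 + v)**2/2)
-91*Q(P(2), -10) + 15 = -91*((1/2)*2 + (-5 + 2)**2/2) + 15 = -91*(1 + (1/2)*(-3)**2) + 15 = -91*(1 + (1/2)*9) + 15 = -91*(1 + 9/2) + 15 = -91*11/2 + 15 = -1001/2 + 15 = -971/2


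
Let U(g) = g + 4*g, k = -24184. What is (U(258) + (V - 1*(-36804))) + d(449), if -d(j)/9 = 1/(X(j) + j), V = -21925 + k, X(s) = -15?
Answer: -3478519/434 ≈ -8015.0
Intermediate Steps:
V = -46109 (V = -21925 - 24184 = -46109)
d(j) = -9/(-15 + j)
U(g) = 5*g
(U(258) + (V - 1*(-36804))) + d(449) = (5*258 + (-46109 - 1*(-36804))) - 9/(-15 + 449) = (1290 + (-46109 + 36804)) - 9/434 = (1290 - 9305) - 9*1/434 = -8015 - 9/434 = -3478519/434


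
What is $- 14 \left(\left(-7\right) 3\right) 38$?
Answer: $11172$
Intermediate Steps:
$- 14 \left(\left(-7\right) 3\right) 38 = \left(-14\right) \left(-21\right) 38 = 294 \cdot 38 = 11172$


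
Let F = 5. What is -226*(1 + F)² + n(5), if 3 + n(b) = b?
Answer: -8134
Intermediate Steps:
n(b) = -3 + b
-226*(1 + F)² + n(5) = -226*(1 + 5)² + (-3 + 5) = -226*6² + 2 = -226*36 + 2 = -8136 + 2 = -8134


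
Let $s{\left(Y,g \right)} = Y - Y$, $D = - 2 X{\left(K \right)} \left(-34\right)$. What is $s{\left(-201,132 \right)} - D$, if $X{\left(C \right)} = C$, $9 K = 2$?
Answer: $- \frac{136}{9} \approx -15.111$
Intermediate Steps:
$K = \frac{2}{9}$ ($K = \frac{1}{9} \cdot 2 = \frac{2}{9} \approx 0.22222$)
$D = \frac{136}{9}$ ($D = \left(-2\right) \frac{2}{9} \left(-34\right) = \left(- \frac{4}{9}\right) \left(-34\right) = \frac{136}{9} \approx 15.111$)
$s{\left(Y,g \right)} = 0$
$s{\left(-201,132 \right)} - D = 0 - \frac{136}{9} = - \frac{136}{9}$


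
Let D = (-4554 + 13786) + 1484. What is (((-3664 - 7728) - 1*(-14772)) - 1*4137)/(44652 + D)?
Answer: -757/55368 ≈ -0.013672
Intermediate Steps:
D = 10716 (D = 9232 + 1484 = 10716)
(((-3664 - 7728) - 1*(-14772)) - 1*4137)/(44652 + D) = (((-3664 - 7728) - 1*(-14772)) - 1*4137)/(44652 + 10716) = ((-11392 + 14772) - 4137)/55368 = (3380 - 4137)*(1/55368) = -757*1/55368 = -757/55368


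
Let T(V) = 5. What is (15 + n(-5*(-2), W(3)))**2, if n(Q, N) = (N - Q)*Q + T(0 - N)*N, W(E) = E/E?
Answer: 4900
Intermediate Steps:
W(E) = 1
n(Q, N) = 5*N + Q*(N - Q) (n(Q, N) = (N - Q)*Q + 5*N = Q*(N - Q) + 5*N = 5*N + Q*(N - Q))
(15 + n(-5*(-2), W(3)))**2 = (15 + (-(-5*(-2))**2 + 5*1 + 1*(-5*(-2))))**2 = (15 + (-1*10**2 + 5 + 1*10))**2 = (15 + (-1*100 + 5 + 10))**2 = (15 + (-100 + 5 + 10))**2 = (15 - 85)**2 = (-70)**2 = 4900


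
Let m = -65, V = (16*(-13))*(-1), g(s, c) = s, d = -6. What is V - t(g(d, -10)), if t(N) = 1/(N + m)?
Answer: 14769/71 ≈ 208.01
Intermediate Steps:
V = 208 (V = -208*(-1) = 208)
t(N) = 1/(-65 + N) (t(N) = 1/(N - 65) = 1/(-65 + N))
V - t(g(d, -10)) = 208 - 1/(-65 - 6) = 208 - 1/(-71) = 208 - 1*(-1/71) = 208 + 1/71 = 14769/71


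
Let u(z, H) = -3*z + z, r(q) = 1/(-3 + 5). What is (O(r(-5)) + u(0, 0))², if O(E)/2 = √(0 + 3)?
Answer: 12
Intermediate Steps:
r(q) = ½ (r(q) = 1/2 = ½)
u(z, H) = -2*z
O(E) = 2*√3 (O(E) = 2*√(0 + 3) = 2*√3)
(O(r(-5)) + u(0, 0))² = (2*√3 - 2*0)² = (2*√3 + 0)² = (2*√3)² = 12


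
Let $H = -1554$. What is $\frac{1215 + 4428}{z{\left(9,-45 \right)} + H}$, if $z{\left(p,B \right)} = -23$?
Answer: $- \frac{297}{83} \approx -3.5783$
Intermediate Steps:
$\frac{1215 + 4428}{z{\left(9,-45 \right)} + H} = \frac{1215 + 4428}{-23 - 1554} = \frac{5643}{-1577} = 5643 \left(- \frac{1}{1577}\right) = - \frac{297}{83}$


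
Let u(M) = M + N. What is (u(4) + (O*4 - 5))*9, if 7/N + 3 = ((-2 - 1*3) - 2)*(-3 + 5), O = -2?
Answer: -1440/17 ≈ -84.706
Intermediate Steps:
N = -7/17 (N = 7/(-3 + ((-2 - 1*3) - 2)*(-3 + 5)) = 7/(-3 + ((-2 - 3) - 2)*2) = 7/(-3 + (-5 - 2)*2) = 7/(-3 - 7*2) = 7/(-3 - 14) = 7/(-17) = 7*(-1/17) = -7/17 ≈ -0.41176)
u(M) = -7/17 + M (u(M) = M - 7/17 = -7/17 + M)
(u(4) + (O*4 - 5))*9 = ((-7/17 + 4) + (-2*4 - 5))*9 = (61/17 + (-8 - 5))*9 = (61/17 - 13)*9 = -160/17*9 = -1440/17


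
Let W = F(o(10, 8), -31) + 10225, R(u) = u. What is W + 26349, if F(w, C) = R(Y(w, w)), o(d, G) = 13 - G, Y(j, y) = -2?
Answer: 36572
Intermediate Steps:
F(w, C) = -2
W = 10223 (W = -2 + 10225 = 10223)
W + 26349 = 10223 + 26349 = 36572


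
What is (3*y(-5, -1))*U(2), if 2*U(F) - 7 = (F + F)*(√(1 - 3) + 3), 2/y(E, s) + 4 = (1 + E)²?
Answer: 19/4 + I*√2 ≈ 4.75 + 1.4142*I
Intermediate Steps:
y(E, s) = 2/(-4 + (1 + E)²)
U(F) = 7/2 + F*(3 + I*√2) (U(F) = 7/2 + ((F + F)*(√(1 - 3) + 3))/2 = 7/2 + ((2*F)*(√(-2) + 3))/2 = 7/2 + ((2*F)*(I*√2 + 3))/2 = 7/2 + ((2*F)*(3 + I*√2))/2 = 7/2 + (2*F*(3 + I*√2))/2 = 7/2 + F*(3 + I*√2))
(3*y(-5, -1))*U(2) = (3*(2/(-4 + (1 - 5)²)))*(7/2 + 3*2 + I*2*√2) = (3*(2/(-4 + (-4)²)))*(7/2 + 6 + 2*I*√2) = (3*(2/(-4 + 16)))*(19/2 + 2*I*√2) = (3*(2/12))*(19/2 + 2*I*√2) = (3*(2*(1/12)))*(19/2 + 2*I*√2) = (3*(⅙))*(19/2 + 2*I*√2) = (19/2 + 2*I*√2)/2 = 19/4 + I*√2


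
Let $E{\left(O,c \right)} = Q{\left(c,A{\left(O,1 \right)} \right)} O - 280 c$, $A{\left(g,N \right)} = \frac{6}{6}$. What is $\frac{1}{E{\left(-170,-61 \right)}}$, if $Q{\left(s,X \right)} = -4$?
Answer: $\frac{1}{17760} \approx 5.6306 \cdot 10^{-5}$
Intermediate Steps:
$A{\left(g,N \right)} = 1$ ($A{\left(g,N \right)} = 6 \cdot \frac{1}{6} = 1$)
$E{\left(O,c \right)} = - 280 c - 4 O$ ($E{\left(O,c \right)} = - 4 O - 280 c = - 280 c - 4 O$)
$\frac{1}{E{\left(-170,-61 \right)}} = \frac{1}{\left(-280\right) \left(-61\right) - -680} = \frac{1}{17080 + 680} = \frac{1}{17760}$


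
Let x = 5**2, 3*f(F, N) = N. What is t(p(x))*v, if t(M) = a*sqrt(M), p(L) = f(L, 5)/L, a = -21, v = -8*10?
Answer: 112*sqrt(15) ≈ 433.77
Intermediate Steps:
f(F, N) = N/3
x = 25
v = -80
p(L) = 5/(3*L) (p(L) = ((1/3)*5)/L = 5/(3*L))
t(M) = -21*sqrt(M)
t(p(x))*v = -21*sqrt(15)/15*(-80) = -7*sqrt(15)/5*(-80) = 112*sqrt(15)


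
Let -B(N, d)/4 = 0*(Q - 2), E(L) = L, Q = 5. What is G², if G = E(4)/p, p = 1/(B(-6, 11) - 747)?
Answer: 8928144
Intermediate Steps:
B(N, d) = 0 (B(N, d) = -0*(5 - 2) = -0*3 = -4*0 = 0)
p = -1/747 (p = 1/(0 - 747) = 1/(-747) = -1/747 ≈ -0.0013387)
G = -2988 (G = 4/(-1/747) = 4*(-747) = -2988)
G² = (-2988)² = 8928144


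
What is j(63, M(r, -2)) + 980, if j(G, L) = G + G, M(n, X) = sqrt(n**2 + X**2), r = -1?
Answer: 1106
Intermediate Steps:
M(n, X) = sqrt(X**2 + n**2)
j(G, L) = 2*G
j(63, M(r, -2)) + 980 = 2*63 + 980 = 126 + 980 = 1106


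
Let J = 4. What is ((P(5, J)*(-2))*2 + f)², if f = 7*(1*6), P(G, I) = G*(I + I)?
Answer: 13924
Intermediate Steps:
P(G, I) = 2*G*I (P(G, I) = G*(2*I) = 2*G*I)
f = 42 (f = 7*6 = 42)
((P(5, J)*(-2))*2 + f)² = (((2*5*4)*(-2))*2 + 42)² = ((40*(-2))*2 + 42)² = (-80*2 + 42)² = (-160 + 42)² = (-118)² = 13924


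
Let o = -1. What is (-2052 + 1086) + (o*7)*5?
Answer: -1001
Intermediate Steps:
(-2052 + 1086) + (o*7)*5 = (-2052 + 1086) - 1*7*5 = -966 - 7*5 = -966 - 35 = -1001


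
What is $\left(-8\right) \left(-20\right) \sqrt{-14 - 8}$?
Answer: $160 i \sqrt{22} \approx 750.47 i$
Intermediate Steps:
$\left(-8\right) \left(-20\right) \sqrt{-14 - 8} = 160 \sqrt{-22} = 160 i \sqrt{22}$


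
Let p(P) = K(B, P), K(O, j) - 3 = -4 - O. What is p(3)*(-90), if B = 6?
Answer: 630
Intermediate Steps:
K(O, j) = -1 - O (K(O, j) = 3 + (-4 - O) = -1 - O)
p(P) = -7 (p(P) = -1 - 1*6 = -1 - 6 = -7)
p(3)*(-90) = -7*(-90) = 630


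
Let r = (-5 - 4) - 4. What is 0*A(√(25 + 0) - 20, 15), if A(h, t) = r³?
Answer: 0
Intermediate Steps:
r = -13 (r = -9 - 4 = -13)
A(h, t) = -2197 (A(h, t) = (-13)³ = -2197)
0*A(√(25 + 0) - 20, 15) = 0*(-2197) = 0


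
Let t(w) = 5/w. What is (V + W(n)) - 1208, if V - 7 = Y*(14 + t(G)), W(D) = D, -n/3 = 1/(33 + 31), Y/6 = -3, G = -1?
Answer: -87235/64 ≈ -1363.0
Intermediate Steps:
Y = -18 (Y = 6*(-3) = -18)
n = -3/64 (n = -3/(33 + 31) = -3/64 ≈ -0.046875)
V = -155 (V = 7 - 18*(14 + 5/(-1)) = 7 - 18*(14 + 5*(-1)) = 7 - 18*(14 - 5) = 7 - 18*9 = 7 - 162 = -155)
(V + W(n)) - 1208 = (-155 - 3/64) - 1208 = -9923/64 - 1208 = -87235/64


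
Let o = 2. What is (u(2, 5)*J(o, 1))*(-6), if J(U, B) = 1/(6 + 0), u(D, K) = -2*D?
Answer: 4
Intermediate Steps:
J(U, B) = 1/6
(u(2, 5)*J(o, 1))*(-6) = (-2*2*(1/6))*(-6) = -4*1/6*(-6) = -2/3*(-6) = 4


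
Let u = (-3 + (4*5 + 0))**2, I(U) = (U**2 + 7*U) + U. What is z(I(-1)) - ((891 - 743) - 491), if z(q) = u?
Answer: 632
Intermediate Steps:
I(U) = U**2 + 8*U
u = 289 (u = (-3 + (20 + 0))**2 = (-3 + 20)**2 = 17**2 = 289)
z(q) = 289
z(I(-1)) - ((891 - 743) - 491) = 289 - ((891 - 743) - 491) = 289 - (148 - 491) = 289 - 1*(-343) = 289 + 343 = 632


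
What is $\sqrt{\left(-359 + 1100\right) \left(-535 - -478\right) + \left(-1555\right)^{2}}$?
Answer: $2 \sqrt{593947} \approx 1541.4$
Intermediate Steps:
$\sqrt{\left(-359 + 1100\right) \left(-535 - -478\right) + \left(-1555\right)^{2}} = \sqrt{741 \left(-535 + 478\right) + 2418025} = \sqrt{741 \left(-57\right) + 2418025} = \sqrt{-42237 + 2418025} = \sqrt{2375788} = 2 \sqrt{593947}$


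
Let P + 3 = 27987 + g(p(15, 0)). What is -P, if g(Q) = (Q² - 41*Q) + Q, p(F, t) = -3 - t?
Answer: -28113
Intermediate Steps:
g(Q) = Q² - 40*Q
P = 28113 (P = -3 + (27987 + (-3 - 1*0)*(-40 + (-3 - 1*0))) = -3 + (27987 + (-3 + 0)*(-40 + (-3 + 0))) = -3 + (27987 - 3*(-40 - 3)) = -3 + (27987 - 3*(-43)) = -3 + (27987 + 129) = -3 + 28116 = 28113)
-P = -1*28113 = -28113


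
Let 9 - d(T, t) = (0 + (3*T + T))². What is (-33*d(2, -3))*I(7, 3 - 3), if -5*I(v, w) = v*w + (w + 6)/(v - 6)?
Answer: -2178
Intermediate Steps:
I(v, w) = -v*w/5 - (6 + w)/(5*(-6 + v)) (I(v, w) = -(v*w + (w + 6)/(v - 6))/5 = -(v*w + (6 + w)/(-6 + v))/5 = -v*w/5 - (6 + w)/(5*(-6 + v)))
d(T, t) = 9 - 16*T² (d(T, t) = 9 - (0 + (3*T + T))² = 9 - (0 + 4*T)² = 9 - (4*T)² = 9 - 16*T²)
(-33*d(2, -3))*I(7, 3 - 3) = (-33*(9 - 16*2²))*((-6 - (3 - 3) - 1*(3 - 3)*7² + 6*7*(3 - 3))/(5*(-6 + 7))) = (-33*(9 - 16*4))*((⅕)*(-6 - 1*0 - 1*0*49 + 6*7*0)/1) = (-33*(9 - 64))*((⅕)*1*(-6 + 0 + 0 + 0)) = (-33*(-55))*((⅕)*1*(-6)) = 1815*(-6/5) = -2178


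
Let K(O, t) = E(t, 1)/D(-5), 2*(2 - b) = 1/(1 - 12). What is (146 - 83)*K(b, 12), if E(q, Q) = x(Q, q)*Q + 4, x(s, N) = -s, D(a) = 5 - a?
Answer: 189/10 ≈ 18.900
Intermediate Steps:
b = 45/22 (b = 2 - 1/(2*(1 - 12)) = 2 - 1/2/(-11) = 2 - 1/2*(-1/11) = 2 + 1/22 = 45/22 ≈ 2.0455)
E(q, Q) = 4 - Q**2 (E(q, Q) = (-Q)*Q + 4 = -Q**2 + 4 = 4 - Q**2)
K(O, t) = 3/10 (K(O, t) = (4 - 1*1**2)/(5 - 1*(-5)) = (4 - 1*1)/(5 + 5) = (4 - 1)/10 = 3*(1/10) = 3/10)
(146 - 83)*K(b, 12) = (146 - 83)*(3/10) = 63*(3/10) = 189/10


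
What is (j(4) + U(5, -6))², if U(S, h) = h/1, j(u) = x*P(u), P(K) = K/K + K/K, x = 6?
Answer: 36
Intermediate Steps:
P(K) = 2 (P(K) = 1 + 1 = 2)
j(u) = 12 (j(u) = 6*2 = 12)
U(S, h) = h (U(S, h) = h*1 = h)
(j(4) + U(5, -6))² = (12 - 6)² = 6² = 36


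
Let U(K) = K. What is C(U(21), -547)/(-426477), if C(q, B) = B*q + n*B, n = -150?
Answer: -23521/142159 ≈ -0.16546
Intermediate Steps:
C(q, B) = -150*B + B*q (C(q, B) = B*q - 150*B = -150*B + B*q)
C(U(21), -547)/(-426477) = -547*(-150 + 21)/(-426477) = -547*(-129)*(-1/426477) = 70563*(-1/426477) = -23521/142159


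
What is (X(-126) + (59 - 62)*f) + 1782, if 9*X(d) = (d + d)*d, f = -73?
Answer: 5529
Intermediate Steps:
X(d) = 2*d²/9 (X(d) = ((d + d)*d)/9 = ((2*d)*d)/9 = (2*d²)/9 = 2*d²/9)
(X(-126) + (59 - 62)*f) + 1782 = ((2/9)*(-126)² + (59 - 62)*(-73)) + 1782 = ((2/9)*15876 - 3*(-73)) + 1782 = (3528 + 219) + 1782 = 3747 + 1782 = 5529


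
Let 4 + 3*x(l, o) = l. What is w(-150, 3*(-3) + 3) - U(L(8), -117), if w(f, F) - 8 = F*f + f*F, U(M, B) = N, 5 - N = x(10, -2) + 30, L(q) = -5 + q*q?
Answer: 1835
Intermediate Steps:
x(l, o) = -4/3 + l/3
L(q) = -5 + q²
N = -27 (N = 5 - ((-4/3 + (⅓)*10) + 30) = 5 - ((-4/3 + 10/3) + 30) = 5 - (2 + 30) = 5 - 1*32 = 5 - 32 = -27)
U(M, B) = -27
w(f, F) = 8 + 2*F*f (w(f, F) = 8 + (F*f + f*F) = 8 + (F*f + F*f) = 8 + 2*F*f)
w(-150, 3*(-3) + 3) - U(L(8), -117) = (8 + 2*(3*(-3) + 3)*(-150)) - 1*(-27) = (8 + 2*(-9 + 3)*(-150)) + 27 = (8 + 2*(-6)*(-150)) + 27 = (8 + 1800) + 27 = 1808 + 27 = 1835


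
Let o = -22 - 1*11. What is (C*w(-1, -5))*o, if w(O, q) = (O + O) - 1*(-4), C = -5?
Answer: 330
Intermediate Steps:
o = -33 (o = -22 - 11 = -33)
w(O, q) = 4 + 2*O (w(O, q) = 2*O + 4 = 4 + 2*O)
(C*w(-1, -5))*o = -5*(4 + 2*(-1))*(-33) = -5*(4 - 2)*(-33) = -5*2*(-33) = -10*(-33) = 330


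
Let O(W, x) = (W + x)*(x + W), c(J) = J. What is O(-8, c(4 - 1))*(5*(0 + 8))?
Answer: 1000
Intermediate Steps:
O(W, x) = (W + x)**2 (O(W, x) = (W + x)*(W + x) = (W + x)**2)
O(-8, c(4 - 1))*(5*(0 + 8)) = (-8 + (4 - 1))**2*(5*(0 + 8)) = (-8 + 3)**2*(5*8) = (-5)**2*40 = 25*40 = 1000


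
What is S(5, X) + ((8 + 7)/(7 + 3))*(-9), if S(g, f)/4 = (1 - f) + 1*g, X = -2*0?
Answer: 21/2 ≈ 10.500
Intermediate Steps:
X = 0
S(g, f) = 4 - 4*f + 4*g (S(g, f) = 4*((1 - f) + 1*g) = 4*((1 - f) + g) = 4*(1 + g - f) = 4 - 4*f + 4*g)
S(5, X) + ((8 + 7)/(7 + 3))*(-9) = (4 - 4*0 + 4*5) + ((8 + 7)/(7 + 3))*(-9) = (4 + 0 + 20) + (15/10)*(-9) = 24 + (15*(⅒))*(-9) = 24 + (3/2)*(-9) = 24 - 27/2 = 21/2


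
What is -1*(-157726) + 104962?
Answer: 262688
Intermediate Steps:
-1*(-157726) + 104962 = 157726 + 104962 = 262688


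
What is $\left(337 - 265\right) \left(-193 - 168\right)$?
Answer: $-25992$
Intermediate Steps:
$\left(337 - 265\right) \left(-193 - 168\right) = 72 \left(-361\right) = -25992$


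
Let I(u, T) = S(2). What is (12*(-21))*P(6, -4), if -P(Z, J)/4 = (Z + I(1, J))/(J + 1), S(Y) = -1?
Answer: -1680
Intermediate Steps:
I(u, T) = -1
P(Z, J) = -4*(-1 + Z)/(1 + J) (P(Z, J) = -4*(Z - 1)/(J + 1) = -4*(-1 + Z)/(1 + J))
(12*(-21))*P(6, -4) = (12*(-21))*(4*(1 - 1*6)/(1 - 4)) = -1008*(1 - 6)/(-3) = -1008*(-1)*(-5)/3 = -252*20/3 = -1680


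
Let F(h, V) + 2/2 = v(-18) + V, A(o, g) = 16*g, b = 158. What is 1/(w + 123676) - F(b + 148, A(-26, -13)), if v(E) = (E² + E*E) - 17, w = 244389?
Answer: -155323429/368065 ≈ -422.00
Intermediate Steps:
v(E) = -17 + 2*E² (v(E) = (E² + E²) - 17 = 2*E² - 17 = -17 + 2*E²)
F(h, V) = 630 + V (F(h, V) = -1 + ((-17 + 2*(-18)²) + V) = -1 + ((-17 + 2*324) + V) = -1 + ((-17 + 648) + V) = -1 + (631 + V) = 630 + V)
1/(w + 123676) - F(b + 148, A(-26, -13)) = 1/(244389 + 123676) - (630 + 16*(-13)) = 1/368065 - (630 - 208) = 1/368065 - 1*422 = 1/368065 - 422 = -155323429/368065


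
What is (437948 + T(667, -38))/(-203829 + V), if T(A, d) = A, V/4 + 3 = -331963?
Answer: -438615/1531693 ≈ -0.28636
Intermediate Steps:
V = -1327864 (V = -12 + 4*(-331963) = -12 - 1327852 = -1327864)
(437948 + T(667, -38))/(-203829 + V) = (437948 + 667)/(-203829 - 1327864) = 438615/(-1531693) = 438615*(-1/1531693) = -438615/1531693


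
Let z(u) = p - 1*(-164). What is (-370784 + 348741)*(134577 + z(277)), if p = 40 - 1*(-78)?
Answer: -2972696937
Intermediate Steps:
p = 118 (p = 40 + 78 = 118)
z(u) = 282 (z(u) = 118 - 1*(-164) = 118 + 164 = 282)
(-370784 + 348741)*(134577 + z(277)) = (-370784 + 348741)*(134577 + 282) = -22043*134859 = -2972696937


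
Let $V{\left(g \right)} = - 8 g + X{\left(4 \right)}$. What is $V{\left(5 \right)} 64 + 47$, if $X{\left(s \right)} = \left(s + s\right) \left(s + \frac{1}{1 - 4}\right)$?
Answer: $- \frac{1907}{3} \approx -635.67$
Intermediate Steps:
$X{\left(s \right)} = 2 s \left(- \frac{1}{3} + s\right)$ ($X{\left(s \right)} = 2 s \left(s + \frac{1}{-3}\right) = 2 s \left(s - \frac{1}{3}\right) = 2 s \left(- \frac{1}{3} + s\right)$)
$V{\left(g \right)} = \frac{88}{3} - 8 g$ ($V{\left(g \right)} = - 8 g + \frac{2}{3} \cdot 4 \left(-1 + 3 \cdot 4\right) = - 8 g + \frac{2}{3} \cdot 4 \left(-1 + 12\right) = - 8 g + \frac{2}{3} \cdot 4 \cdot 11 = - 8 g + \frac{88}{3} = \frac{88}{3} - 8 g$)
$V{\left(5 \right)} 64 + 47 = \left(\frac{88}{3} - 40\right) 64 + 47 = \left(- \frac{32}{3}\right) 64 + 47 = - \frac{2048}{3} + 47 = - \frac{1907}{3}$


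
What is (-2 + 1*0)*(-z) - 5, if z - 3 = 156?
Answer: 313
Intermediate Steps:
z = 159 (z = 3 + 156 = 159)
(-2 + 1*0)*(-z) - 5 = (-2 + 1*0)*(-1*159) - 5 = (-2 + 0)*(-159) - 5 = -2*(-159) - 5 = 318 - 5 = 313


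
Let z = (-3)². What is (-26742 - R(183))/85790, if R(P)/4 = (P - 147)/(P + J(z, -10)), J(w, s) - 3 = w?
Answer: -869139/2788175 ≈ -0.31172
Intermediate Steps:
z = 9
J(w, s) = 3 + w
R(P) = 4*(-147 + P)/(12 + P) (R(P) = 4*((P - 147)/(P + (3 + 9))) = 4*((-147 + P)/(P + 12)) = 4*((-147 + P)/(12 + P)) = 4*(-147 + P)/(12 + P))
(-26742 - R(183))/85790 = (-26742 - 4*(-147 + 183)/(12 + 183))/85790 = (-26742 - 4*36/195)*(1/85790) = (-26742 - 1*48/65)*(1/85790) = (-26742 - 48/65)*(1/85790) = -1738278/65*1/85790 = -869139/2788175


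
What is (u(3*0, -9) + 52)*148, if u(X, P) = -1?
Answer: 7548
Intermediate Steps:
(u(3*0, -9) + 52)*148 = (-1 + 52)*148 = 51*148 = 7548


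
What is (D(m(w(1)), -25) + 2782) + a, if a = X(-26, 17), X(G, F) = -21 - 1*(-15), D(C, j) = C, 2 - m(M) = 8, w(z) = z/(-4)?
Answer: 2770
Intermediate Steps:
w(z) = -z/4 (w(z) = z*(-1/4) = -z/4)
m(M) = -6 (m(M) = 2 - 1*8 = 2 - 8 = -6)
X(G, F) = -6 (X(G, F) = -21 + 15 = -6)
a = -6
(D(m(w(1)), -25) + 2782) + a = (-6 + 2782) - 6 = 2776 - 6 = 2770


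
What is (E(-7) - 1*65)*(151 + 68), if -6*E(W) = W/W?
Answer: -28543/2 ≈ -14272.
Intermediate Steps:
E(W) = -1/6 (E(W) = -W/(6*W) = -1/6*1 = -1/6)
(E(-7) - 1*65)*(151 + 68) = (-1/6 - 1*65)*(151 + 68) = (-1/6 - 65)*219 = -391/6*219 = -28543/2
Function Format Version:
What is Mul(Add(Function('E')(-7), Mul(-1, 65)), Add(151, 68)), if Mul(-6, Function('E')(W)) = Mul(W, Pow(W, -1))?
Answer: Rational(-28543, 2) ≈ -14272.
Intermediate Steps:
Function('E')(W) = Rational(-1, 6) (Function('E')(W) = Mul(Rational(-1, 6), Mul(W, Pow(W, -1))) = Mul(Rational(-1, 6), 1) = Rational(-1, 6))
Mul(Add(Function('E')(-7), Mul(-1, 65)), Add(151, 68)) = Mul(Add(Rational(-1, 6), Mul(-1, 65)), Add(151, 68)) = Mul(Add(Rational(-1, 6), -65), 219) = Mul(Rational(-391, 6), 219) = Rational(-28543, 2)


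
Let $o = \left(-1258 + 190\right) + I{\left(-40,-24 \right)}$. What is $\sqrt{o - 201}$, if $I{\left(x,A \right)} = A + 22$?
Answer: $i \sqrt{1271} \approx 35.651 i$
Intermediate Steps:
$I{\left(x,A \right)} = 22 + A$
$o = -1070$ ($o = \left(-1258 + 190\right) + \left(22 - 24\right) = -1068 - 2 = -1070$)
$\sqrt{o - 201} = \sqrt{-1070 - 201} = \sqrt{-1271} = i \sqrt{1271}$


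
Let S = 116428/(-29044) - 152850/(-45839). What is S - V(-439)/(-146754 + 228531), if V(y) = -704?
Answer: -18115781053955/27218409631683 ≈ -0.66557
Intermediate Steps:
S = -224391923/332836979 (S = 116428*(-1/29044) - 152850*(-1/45839) = -29107/7261 + 152850/45839 = -224391923/332836979 ≈ -0.67418)
S - V(-439)/(-146754 + 228531) = -224391923/332836979 - (-704)/(-146754 + 228531) = -224391923/332836979 - (-704)/81777 = -224391923/332836979 - 1*(-704/81777) = -224391923/332836979 + 704/81777 = -18115781053955/27218409631683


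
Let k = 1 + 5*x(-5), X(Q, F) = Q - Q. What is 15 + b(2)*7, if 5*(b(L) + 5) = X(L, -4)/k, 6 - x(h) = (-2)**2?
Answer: -20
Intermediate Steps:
X(Q, F) = 0
x(h) = 2 (x(h) = 6 - 1*(-2)**2 = 6 - 1*4 = 6 - 4 = 2)
k = 11 (k = 1 + 5*2 = 1 + 10 = 11)
b(L) = -5 (b(L) = -5 + (0/11)/5 = -5 + (0*(1/11))/5 = -5 + (1/5)*0 = -5 + 0 = -5)
15 + b(2)*7 = 15 - 5*7 = 15 - 35 = -20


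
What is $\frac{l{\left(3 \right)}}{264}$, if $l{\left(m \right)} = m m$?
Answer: $\frac{3}{88} \approx 0.034091$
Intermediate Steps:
$l{\left(m \right)} = m^{2}$
$\frac{l{\left(3 \right)}}{264} = \frac{3^{2}}{264} = 9 \cdot \frac{1}{264} = \frac{3}{88}$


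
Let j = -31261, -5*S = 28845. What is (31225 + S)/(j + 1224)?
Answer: -25456/30037 ≈ -0.84749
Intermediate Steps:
S = -5769 (S = -⅕*28845 = -5769)
(31225 + S)/(j + 1224) = (31225 - 5769)/(-31261 + 1224) = 25456/(-30037) = 25456*(-1/30037) = -25456/30037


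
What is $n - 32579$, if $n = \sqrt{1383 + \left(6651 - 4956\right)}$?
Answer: $-32579 + 9 \sqrt{38} \approx -32524.0$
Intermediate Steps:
$n = 9 \sqrt{38}$ ($n = \sqrt{1383 + \left(6651 - 4956\right)} = \sqrt{1383 + 1695} = \sqrt{3078} = 9 \sqrt{38} \approx 55.48$)
$n - 32579 = 9 \sqrt{38} - 32579 = -32579 + 9 \sqrt{38}$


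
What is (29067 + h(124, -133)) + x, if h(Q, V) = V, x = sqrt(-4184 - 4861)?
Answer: 28934 + 3*I*sqrt(1005) ≈ 28934.0 + 95.105*I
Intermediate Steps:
x = 3*I*sqrt(1005) (x = sqrt(-9045) = 3*I*sqrt(1005) ≈ 95.105*I)
(29067 + h(124, -133)) + x = (29067 - 133) + 3*I*sqrt(1005) = 28934 + 3*I*sqrt(1005)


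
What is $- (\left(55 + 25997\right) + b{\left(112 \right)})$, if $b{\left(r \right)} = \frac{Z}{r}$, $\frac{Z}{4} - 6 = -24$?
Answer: $- \frac{364719}{14} \approx -26051.0$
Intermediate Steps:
$Z = -72$ ($Z = 24 + 4 \left(-24\right) = 24 - 96 = -72$)
$b{\left(r \right)} = - \frac{72}{r}$
$- (\left(55 + 25997\right) + b{\left(112 \right)}) = - (\left(55 + 25997\right) - \frac{72}{112}) = - (26052 - \frac{9}{14}) = \left(-1\right) \frac{364719}{14} = - \frac{364719}{14}$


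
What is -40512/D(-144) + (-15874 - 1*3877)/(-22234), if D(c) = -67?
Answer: 902067125/1489678 ≈ 605.54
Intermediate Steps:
-40512/D(-144) + (-15874 - 1*3877)/(-22234) = -40512/(-67) + (-15874 - 1*3877)/(-22234) = -40512*(-1/67) + (-15874 - 3877)*(-1/22234) = 40512/67 - 19751*(-1/22234) = 40512/67 + 19751/22234 = 902067125/1489678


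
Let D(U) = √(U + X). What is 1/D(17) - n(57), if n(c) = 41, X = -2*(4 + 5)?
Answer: -41 - I ≈ -41.0 - 1.0*I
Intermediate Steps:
X = -18 (X = -2*9 = -18)
D(U) = √(-18 + U) (D(U) = √(U - 18) = √(-18 + U))
1/D(17) - n(57) = 1/(√(-18 + 17)) - 1*41 = 1/(√(-1)) - 41 = 1/I - 41 = -I - 41 = -41 - I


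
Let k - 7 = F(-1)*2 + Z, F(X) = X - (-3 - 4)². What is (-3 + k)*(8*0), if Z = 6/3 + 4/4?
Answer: 0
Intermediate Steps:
Z = 3 (Z = 6*(⅓) + 4*(¼) = 2 + 1 = 3)
F(X) = -49 + X (F(X) = X - 1*(-7)² = X - 1*49 = X - 49 = -49 + X)
k = -90 (k = 7 + ((-49 - 1)*2 + 3) = 7 + (-50*2 + 3) = 7 + (-100 + 3) = 7 - 97 = -90)
(-3 + k)*(8*0) = (-3 - 90)*(8*0) = -93*0 = 0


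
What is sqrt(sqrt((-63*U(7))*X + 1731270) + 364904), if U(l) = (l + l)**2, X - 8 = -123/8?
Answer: sqrt(1459616 + 2*sqrt(7289346))/2 ≈ 605.19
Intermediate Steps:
X = -59/8 (X = 8 - 123/8 = -59/8 ≈ -7.3750)
U(l) = 4*l**2 (U(l) = (2*l)**2 = 4*l**2)
sqrt(sqrt((-63*U(7))*X + 1731270) + 364904) = sqrt(sqrt(-252*7**2*(-59/8) + 1731270) + 364904) = sqrt(sqrt(-252*49*(-59/8) + 1731270) + 364904) = sqrt(sqrt(-63*196*(-59/8) + 1731270) + 364904) = sqrt(sqrt(-12348*(-59/8) + 1731270) + 364904) = sqrt(sqrt(182133/2 + 1731270) + 364904) = sqrt(sqrt(3644673/2) + 364904) = sqrt(sqrt(7289346)/2 + 364904) = sqrt(364904 + sqrt(7289346)/2)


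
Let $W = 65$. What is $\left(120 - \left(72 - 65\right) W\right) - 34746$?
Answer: $-35081$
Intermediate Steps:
$\left(120 - \left(72 - 65\right) W\right) - 34746 = \left(120 - \left(72 - 65\right) 65\right) - 34746 = \left(120 - 7 \cdot 65\right) - 34746 = \left(120 - 455\right) - 34746 = -335 - 34746 = -35081$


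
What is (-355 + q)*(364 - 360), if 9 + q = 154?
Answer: -840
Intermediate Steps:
q = 145 (q = -9 + 154 = 145)
(-355 + q)*(364 - 360) = (-355 + 145)*(364 - 360) = -210*4 = -840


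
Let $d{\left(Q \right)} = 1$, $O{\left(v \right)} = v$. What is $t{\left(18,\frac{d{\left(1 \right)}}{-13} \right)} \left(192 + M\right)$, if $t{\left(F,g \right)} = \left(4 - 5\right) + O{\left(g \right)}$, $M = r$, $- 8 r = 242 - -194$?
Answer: $- \frac{1925}{13} \approx -148.08$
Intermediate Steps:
$r = - \frac{109}{2}$ ($r = - \frac{242 - -194}{8} = - \frac{242 + 194}{8} = \left(- \frac{1}{8}\right) 436 = - \frac{109}{2} \approx -54.5$)
$M = - \frac{109}{2} \approx -54.5$
$t{\left(F,g \right)} = -1 + g$ ($t{\left(F,g \right)} = \left(4 - 5\right) + g = -1 + g$)
$t{\left(18,\frac{d{\left(1 \right)}}{-13} \right)} \left(192 + M\right) = \left(-1 + 1 \frac{1}{-13}\right) \left(192 - \frac{109}{2}\right) = \left(-1 + 1 \left(- \frac{1}{13}\right)\right) \frac{275}{2} = \left(-1 - \frac{1}{13}\right) \frac{275}{2} = \left(- \frac{14}{13}\right) \frac{275}{2} = - \frac{1925}{13}$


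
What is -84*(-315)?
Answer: 26460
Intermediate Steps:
-84*(-315) = 26460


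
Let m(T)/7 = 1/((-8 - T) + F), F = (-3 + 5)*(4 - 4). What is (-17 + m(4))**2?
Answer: 44521/144 ≈ 309.17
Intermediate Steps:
F = 0 (F = 2*0 = 0)
m(T) = 7/(-8 - T) (m(T) = 7/((-8 - T) + 0) = 7/(-8 - T))
(-17 + m(4))**2 = (-17 - 7/(8 + 4))**2 = (-17 - 7/12)**2 = (-211/12)**2 = 44521/144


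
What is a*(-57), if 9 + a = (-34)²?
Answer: -65379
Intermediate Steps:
a = 1147 (a = -9 + (-34)² = -9 + 1156 = 1147)
a*(-57) = 1147*(-57) = -65379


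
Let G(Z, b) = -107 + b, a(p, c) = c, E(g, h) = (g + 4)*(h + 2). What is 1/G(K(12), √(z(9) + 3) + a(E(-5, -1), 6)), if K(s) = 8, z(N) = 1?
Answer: -1/99 ≈ -0.010101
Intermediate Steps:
E(g, h) = (2 + h)*(4 + g) (E(g, h) = (4 + g)*(2 + h) = (2 + h)*(4 + g))
1/G(K(12), √(z(9) + 3) + a(E(-5, -1), 6)) = 1/(-107 + (√(1 + 3) + 6)) = 1/(-107 + (√4 + 6)) = 1/(-107 + (2 + 6)) = 1/(-107 + 8) = 1/(-99) = -1/99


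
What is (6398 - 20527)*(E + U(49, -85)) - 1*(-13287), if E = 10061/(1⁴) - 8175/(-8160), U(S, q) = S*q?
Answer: -45318165873/544 ≈ -8.3305e+7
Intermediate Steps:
E = 5473729/544 (E = 10061/1 - 8175*(-1/8160) = 10061*1 + 545/544 = 10061 + 545/544 = 5473729/544 ≈ 10062.)
(6398 - 20527)*(E + U(49, -85)) - 1*(-13287) = (6398 - 20527)*(5473729/544 + 49*(-85)) - 1*(-13287) = -14129*(5473729/544 - 4165) + 13287 = -14129*3207969/544 + 13287 = -45325394001/544 + 13287 = -45318165873/544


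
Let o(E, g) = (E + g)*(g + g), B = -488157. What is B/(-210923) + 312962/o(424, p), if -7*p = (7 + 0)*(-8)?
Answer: 34692512555/728949888 ≈ 47.592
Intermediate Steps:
p = 8 (p = -(7 + 0)*(-8)/7 = -(-8) = -⅐*(-56) = 8)
o(E, g) = 2*g*(E + g) (o(E, g) = (E + g)*(2*g) = 2*g*(E + g))
B/(-210923) + 312962/o(424, p) = -488157/(-210923) + 312962/((2*8*(424 + 8))) = -488157*(-1/210923) + 312962/((2*8*432)) = 488157/210923 + 312962/6912 = 488157/210923 + 312962*(1/6912) = 488157/210923 + 156481/3456 = 34692512555/728949888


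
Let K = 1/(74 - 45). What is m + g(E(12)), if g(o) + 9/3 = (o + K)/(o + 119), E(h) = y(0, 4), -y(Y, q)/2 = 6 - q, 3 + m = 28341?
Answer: 821714/29 ≈ 28335.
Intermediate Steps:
K = 1/29 ≈ 0.034483
m = 28338 (m = -3 + 28341 = 28338)
y(Y, q) = -12 + 2*q (y(Y, q) = -2*(6 - q) = -12 + 2*q)
E(h) = -4 (E(h) = -12 + 2*4 = -12 + 8 = -4)
g(o) = -3 + (1/29 + o)/(119 + o) (g(o) = -3 + (o + 1/29)/(o + 119) = -3 + (1/29 + o)/(119 + o))
m + g(E(12)) = 28338 + 2*(-5176 - 29*(-4))/(29*(119 - 4)) = 28338 + (2/29)*(-5176 + 116)/115 = 28338 + (2/29)*(1/115)*(-5060) = 28338 - 88/29 = 821714/29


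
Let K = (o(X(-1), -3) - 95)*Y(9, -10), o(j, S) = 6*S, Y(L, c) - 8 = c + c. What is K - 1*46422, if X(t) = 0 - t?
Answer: -45066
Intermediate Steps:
X(t) = -t
Y(L, c) = 8 + 2*c (Y(L, c) = 8 + (c + c) = 8 + 2*c)
K = 1356 (K = (6*(-3) - 95)*(8 + 2*(-10)) = (-18 - 95)*(8 - 20) = -113*(-12) = 1356)
K - 1*46422 = 1356 - 1*46422 = 1356 - 46422 = -45066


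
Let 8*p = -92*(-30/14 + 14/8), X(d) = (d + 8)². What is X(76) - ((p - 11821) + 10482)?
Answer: 469867/56 ≈ 8390.5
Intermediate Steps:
X(d) = (8 + d)²
p = 253/56 (p = (-92*(-30/14 + 14/8))/8 = (-92*(-30*1/14 + 14*(⅛)))/8 = (-92*(-15/7 + 7/4))/8 = (-92*(-11/28))/8 = (⅛)*(253/7) = 253/56 ≈ 4.5179)
X(76) - ((p - 11821) + 10482) = (8 + 76)² - ((253/56 - 11821) + 10482) = 84² - (-661723/56 + 10482) = 7056 - 1*(-74731/56) = 7056 + 74731/56 = 469867/56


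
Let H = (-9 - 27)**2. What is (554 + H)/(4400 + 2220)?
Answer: 185/662 ≈ 0.27946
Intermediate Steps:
H = 1296 (H = (-36)**2 = 1296)
(554 + H)/(4400 + 2220) = (554 + 1296)/(4400 + 2220) = 1850/6620 = 1850*(1/6620) = 185/662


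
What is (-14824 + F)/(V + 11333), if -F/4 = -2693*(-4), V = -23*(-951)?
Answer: -28956/16603 ≈ -1.7440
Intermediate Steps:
V = 21873
F = -43088 (F = -(-10772)*(-4) = -4*10772 = -43088)
(-14824 + F)/(V + 11333) = (-14824 - 43088)/(21873 + 11333) = -57912/33206 = -57912*1/33206 = -28956/16603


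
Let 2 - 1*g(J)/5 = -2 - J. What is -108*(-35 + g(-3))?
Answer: 3240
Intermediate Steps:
g(J) = 20 + 5*J (g(J) = 10 - 5*(-2 - J) = 10 + (10 + 5*J) = 20 + 5*J)
-108*(-35 + g(-3)) = -108*(-35 + (20 + 5*(-3))) = -108*(-35 + (20 - 15)) = -108*(-35 + 5) = -108*(-30) = 3240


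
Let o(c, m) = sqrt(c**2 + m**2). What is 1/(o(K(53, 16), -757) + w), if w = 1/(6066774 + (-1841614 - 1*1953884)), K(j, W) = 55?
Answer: -2271276/2971789872274821023 + 5158694668176*sqrt(576074)/2971789872274821023 ≈ 0.0013175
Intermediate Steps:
w = 1/2271276 (w = 1/(6066774 + (-1841614 - 1953884)) = 1/(6066774 - 3795498) = 1/2271276 ≈ 4.4028e-7)
1/(o(K(53, 16), -757) + w) = 1/(sqrt(55**2 + (-757)**2) + 1/2271276) = 1/(sqrt(3025 + 573049) + 1/2271276) = 1/(sqrt(576074) + 1/2271276) = 1/(1/2271276 + sqrt(576074))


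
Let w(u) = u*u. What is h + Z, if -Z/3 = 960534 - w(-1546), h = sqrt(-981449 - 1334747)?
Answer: 4288746 + 2*I*sqrt(579049) ≈ 4.2887e+6 + 1521.9*I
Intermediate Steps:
w(u) = u**2
h = 2*I*sqrt(579049) (h = sqrt(-2316196) = 2*I*sqrt(579049) ≈ 1521.9*I)
Z = 4288746 (Z = -3*(960534 - 1*(-1546)**2) = -3*(960534 - 1*2390116) = -3*(960534 - 2390116) = -3*(-1429582) = 4288746)
h + Z = 2*I*sqrt(579049) + 4288746 = 4288746 + 2*I*sqrt(579049)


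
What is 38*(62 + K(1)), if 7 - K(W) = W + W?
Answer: 2546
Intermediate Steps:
K(W) = 7 - 2*W (K(W) = 7 - (W + W) = 7 - 2*W)
38*(62 + K(1)) = 38*(62 + (7 - 2*1)) = 38*(62 + (7 - 2)) = 38*(62 + 5) = 38*67 = 2546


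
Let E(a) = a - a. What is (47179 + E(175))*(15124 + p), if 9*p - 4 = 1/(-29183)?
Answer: 17037580534151/23877 ≈ 7.1356e+8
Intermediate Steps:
p = 116731/262647 (p = 4/9 + (⅑)/(-29183) = 4/9 + (⅑)*(-1/29183) = 4/9 - 1/262647 = 116731/262647 ≈ 0.44444)
E(a) = 0
(47179 + E(175))*(15124 + p) = (47179 + 0)*(15124 + 116731/262647) = 47179*(3972389959/262647) = 17037580534151/23877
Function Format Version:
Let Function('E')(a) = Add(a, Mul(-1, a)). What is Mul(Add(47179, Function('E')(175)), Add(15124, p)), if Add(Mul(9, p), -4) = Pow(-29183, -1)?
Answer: Rational(17037580534151, 23877) ≈ 7.1356e+8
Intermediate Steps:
p = Rational(116731, 262647) (p = Add(Rational(4, 9), Mul(Rational(1, 9), Pow(-29183, -1))) = Add(Rational(4, 9), Mul(Rational(1, 9), Rational(-1, 29183))) = Add(Rational(4, 9), Rational(-1, 262647)) = Rational(116731, 262647) ≈ 0.44444)
Function('E')(a) = 0
Mul(Add(47179, Function('E')(175)), Add(15124, p)) = Mul(Add(47179, 0), Add(15124, Rational(116731, 262647))) = Mul(47179, Rational(3972389959, 262647)) = Rational(17037580534151, 23877)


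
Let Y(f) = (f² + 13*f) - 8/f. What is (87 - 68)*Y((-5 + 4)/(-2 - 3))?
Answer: -17746/25 ≈ -709.84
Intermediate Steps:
Y(f) = f² - 8/f + 13*f
(87 - 68)*Y((-5 + 4)/(-2 - 3)) = (87 - 68)*((-8 + ((-5 + 4)/(-2 - 3))²*(13 + (-5 + 4)/(-2 - 3)))/(((-5 + 4)/(-2 - 3)))) = 19*((-8 + (-1/(-5))²*(13 - 1/(-5)))/((-1/(-5)))) = 19*((-8 + (-1*(-⅕))²*(13 - 1*(-⅕)))/((-1*(-⅕)))) = 19*((-8 + (⅕)²*(13 + ⅕))/(⅕)) = 19*(5*(-8 + (1/25)*(66/5))) = 19*(5*(-8 + 66/125)) = 19*(5*(-934/125)) = 19*(-934/25) = -17746/25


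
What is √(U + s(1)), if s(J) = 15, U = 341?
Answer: 2*√89 ≈ 18.868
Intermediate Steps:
√(U + s(1)) = √(341 + 15) = √356 = 2*√89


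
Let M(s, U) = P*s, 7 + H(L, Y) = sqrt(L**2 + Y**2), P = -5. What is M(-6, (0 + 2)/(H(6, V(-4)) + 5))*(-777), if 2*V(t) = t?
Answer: -23310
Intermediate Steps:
V(t) = t/2
H(L, Y) = -7 + sqrt(L**2 + Y**2)
M(s, U) = -5*s
M(-6, (0 + 2)/(H(6, V(-4)) + 5))*(-777) = -5*(-6)*(-777) = 30*(-777) = -23310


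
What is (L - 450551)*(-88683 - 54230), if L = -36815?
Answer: 69650937158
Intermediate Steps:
(L - 450551)*(-88683 - 54230) = (-36815 - 450551)*(-88683 - 54230) = -487366*(-142913) = 69650937158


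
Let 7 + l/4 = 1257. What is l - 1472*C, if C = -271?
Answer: 403912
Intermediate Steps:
l = 5000 (l = -28 + 4*1257 = -28 + 5028 = 5000)
l - 1472*C = 5000 - 1472*(-271) = 5000 + 398912 = 403912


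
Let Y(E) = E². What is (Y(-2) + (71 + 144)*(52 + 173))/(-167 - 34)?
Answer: -48379/201 ≈ -240.69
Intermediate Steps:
(Y(-2) + (71 + 144)*(52 + 173))/(-167 - 34) = ((-2)² + (71 + 144)*(52 + 173))/(-167 - 34) = (4 + 215*225)/(-201) = (4 + 48375)*(-1/201) = 48379*(-1/201) = -48379/201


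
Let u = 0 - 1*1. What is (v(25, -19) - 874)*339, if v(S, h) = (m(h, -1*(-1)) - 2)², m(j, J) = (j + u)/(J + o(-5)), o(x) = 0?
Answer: -132210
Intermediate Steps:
u = -1 (u = 0 - 1 = -1)
m(j, J) = (-1 + j)/J (m(j, J) = (j - 1)/(J + 0) = (-1 + j)/J)
v(S, h) = (-3 + h)² (v(S, h) = ((-1 + h)/((-1*(-1))) - 2)² = ((-1 + h)/1 - 2)² = (1*(-1 + h) - 2)² = ((-1 + h) - 2)² = (-3 + h)²)
(v(25, -19) - 874)*339 = ((-3 - 19)² - 874)*339 = ((-22)² - 874)*339 = (484 - 874)*339 = -390*339 = -132210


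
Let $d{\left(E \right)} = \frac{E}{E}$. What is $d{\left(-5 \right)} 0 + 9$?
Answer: $9$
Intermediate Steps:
$d{\left(E \right)} = 1$
$d{\left(-5 \right)} 0 + 9 = 1 \cdot 0 + 9 = 0 + 9 = 9$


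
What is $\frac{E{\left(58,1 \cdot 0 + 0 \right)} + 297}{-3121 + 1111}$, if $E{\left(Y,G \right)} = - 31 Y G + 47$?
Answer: $- \frac{172}{1005} \approx -0.17114$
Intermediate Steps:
$E{\left(Y,G \right)} = 47 - 31 G Y$ ($E{\left(Y,G \right)} = - 31 G Y + 47 = 47 - 31 G Y$)
$\frac{E{\left(58,1 \cdot 0 + 0 \right)} + 297}{-3121 + 1111} = \frac{\left(47 - 31 \left(1 \cdot 0 + 0\right) 58\right) + 297}{-3121 + 1111} = \frac{\left(47 - 31 \left(0 + 0\right) 58\right) + 297}{-2010} = \left(\left(47 - 0 \cdot 58\right) + 297\right) \left(- \frac{1}{2010}\right) = \left(\left(47 + 0\right) + 297\right) \left(- \frac{1}{2010}\right) = \left(47 + 297\right) \left(- \frac{1}{2010}\right) = 344 \left(- \frac{1}{2010}\right) = - \frac{172}{1005}$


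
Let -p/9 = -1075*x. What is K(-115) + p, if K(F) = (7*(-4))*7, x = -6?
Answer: -58246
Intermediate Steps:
K(F) = -196 (K(F) = -28*7 = -196)
p = -58050 (p = -(-9675)*(-6) = -9*6450 = -58050)
K(-115) + p = -196 - 58050 = -58246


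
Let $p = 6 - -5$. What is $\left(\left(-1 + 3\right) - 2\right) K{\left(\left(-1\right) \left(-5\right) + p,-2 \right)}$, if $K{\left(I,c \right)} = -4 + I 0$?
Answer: $0$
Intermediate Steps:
$p = 11$ ($p = 6 + 5 = 11$)
$K{\left(I,c \right)} = -4$ ($K{\left(I,c \right)} = -4 + 0 = -4$)
$\left(\left(-1 + 3\right) - 2\right) K{\left(\left(-1\right) \left(-5\right) + p,-2 \right)} = \left(\left(-1 + 3\right) - 2\right) \left(-4\right) = \left(2 - 2\right) \left(-4\right) = 0 \left(-4\right) = 0$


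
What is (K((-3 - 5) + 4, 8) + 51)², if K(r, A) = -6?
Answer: 2025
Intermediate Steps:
(K((-3 - 5) + 4, 8) + 51)² = (-6 + 51)² = 45² = 2025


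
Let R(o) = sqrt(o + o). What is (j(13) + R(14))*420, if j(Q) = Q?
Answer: 5460 + 840*sqrt(7) ≈ 7682.4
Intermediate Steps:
R(o) = sqrt(2)*sqrt(o) (R(o) = sqrt(2*o) = sqrt(2)*sqrt(o))
(j(13) + R(14))*420 = (13 + sqrt(2)*sqrt(14))*420 = (13 + 2*sqrt(7))*420 = 5460 + 840*sqrt(7)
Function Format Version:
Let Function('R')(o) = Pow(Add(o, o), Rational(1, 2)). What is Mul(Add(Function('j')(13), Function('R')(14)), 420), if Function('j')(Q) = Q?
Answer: Add(5460, Mul(840, Pow(7, Rational(1, 2)))) ≈ 7682.4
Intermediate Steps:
Function('R')(o) = Mul(Pow(2, Rational(1, 2)), Pow(o, Rational(1, 2))) (Function('R')(o) = Pow(Mul(2, o), Rational(1, 2)) = Mul(Pow(2, Rational(1, 2)), Pow(o, Rational(1, 2))))
Mul(Add(Function('j')(13), Function('R')(14)), 420) = Mul(Add(13, Mul(Pow(2, Rational(1, 2)), Pow(14, Rational(1, 2)))), 420) = Mul(Add(13, Mul(2, Pow(7, Rational(1, 2)))), 420) = Add(5460, Mul(840, Pow(7, Rational(1, 2))))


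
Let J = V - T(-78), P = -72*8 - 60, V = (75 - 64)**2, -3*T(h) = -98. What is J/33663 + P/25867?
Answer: -57374249/2612282463 ≈ -0.021963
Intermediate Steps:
T(h) = 98/3 (T(h) = -1/3*(-98) = 98/3)
V = 121 (V = 11**2 = 121)
P = -636 (P = -576 - 60 = -636)
J = 265/3 (J = 121 - 1*98/3 = 121 - 98/3 = 265/3 ≈ 88.333)
J/33663 + P/25867 = (265/3)/33663 - 636/25867 = (265/3)*(1/33663) - 636*1/25867 = 265/100989 - 636/25867 = -57374249/2612282463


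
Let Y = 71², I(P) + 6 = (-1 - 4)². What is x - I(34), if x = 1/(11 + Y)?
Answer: -95987/5052 ≈ -19.000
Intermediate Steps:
I(P) = 19 (I(P) = -6 + (-1 - 4)² = -6 + (-5)² = -6 + 25 = 19)
Y = 5041
x = 1/5052 (x = 1/(11 + 5041) = 1/5052 ≈ 0.00019794)
x - I(34) = 1/5052 - 1*19 = 1/5052 - 19 = -95987/5052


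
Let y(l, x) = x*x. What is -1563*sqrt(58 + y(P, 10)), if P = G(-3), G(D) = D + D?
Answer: -1563*sqrt(158) ≈ -19647.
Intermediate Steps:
G(D) = 2*D
P = -6 (P = 2*(-3) = -6)
y(l, x) = x**2
-1563*sqrt(58 + y(P, 10)) = -1563*sqrt(58 + 10**2) = -1563*sqrt(58 + 100) = -1563*sqrt(158)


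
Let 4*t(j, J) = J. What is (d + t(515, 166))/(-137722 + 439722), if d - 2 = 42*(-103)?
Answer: -1713/120800 ≈ -0.014180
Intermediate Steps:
t(j, J) = J/4
d = -4324 (d = 2 + 42*(-103) = 2 - 4326 = -4324)
(d + t(515, 166))/(-137722 + 439722) = (-4324 + (1/4)*166)/(-137722 + 439722) = (-4324 + 83/2)/302000 = -8565/2*1/302000 = -1713/120800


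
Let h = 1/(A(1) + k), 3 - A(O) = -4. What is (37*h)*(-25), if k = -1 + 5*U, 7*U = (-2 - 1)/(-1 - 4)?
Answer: -1295/9 ≈ -143.89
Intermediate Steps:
U = 3/35 (U = ((-2 - 1)/(-1 - 4))/7 = (-3/(-5))/7 = (-3*(-1/5))/7 = (1/7)*(3/5) = 3/35 ≈ 0.085714)
A(O) = 7 (A(O) = 3 - 1*(-4) = 3 + 4 = 7)
k = -4/7 (k = -1 + 5*(3/35) = -1 + 3/7 = -4/7 ≈ -0.57143)
h = 7/45 (h = 1/(7 - 4/7) = 1/(45/7) = 7/45 ≈ 0.15556)
(37*h)*(-25) = (37*(7/45))*(-25) = (259/45)*(-25) = -1295/9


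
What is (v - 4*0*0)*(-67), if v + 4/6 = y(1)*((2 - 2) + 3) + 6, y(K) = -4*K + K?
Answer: 737/3 ≈ 245.67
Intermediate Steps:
y(K) = -3*K
v = -11/3 (v = -2/3 + ((-3*1)*((2 - 2) + 3) + 6) = -2/3 + (-3*(0 + 3) + 6) = -2/3 + (-3*3 + 6) = -2/3 + (-9 + 6) = -2/3 - 3 = -11/3 ≈ -3.6667)
(v - 4*0*0)*(-67) = (-11/3 - 4*0*0)*(-67) = (-11/3 + 0*0)*(-67) = (-11/3 + 0)*(-67) = -11/3*(-67) = 737/3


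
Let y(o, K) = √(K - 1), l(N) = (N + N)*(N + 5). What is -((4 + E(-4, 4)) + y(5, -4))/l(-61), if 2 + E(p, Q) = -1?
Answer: -1/6832 - I*√5/6832 ≈ -0.00014637 - 0.00032729*I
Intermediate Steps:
E(p, Q) = -3 (E(p, Q) = -2 - 1 = -3)
l(N) = 2*N*(5 + N) (l(N) = (2*N)*(5 + N) = 2*N*(5 + N))
y(o, K) = √(-1 + K)
-((4 + E(-4, 4)) + y(5, -4))/l(-61) = -((4 - 3) + √(-1 - 4))/(2*(-61)*(5 - 61)) = -(1 + √(-5))/(2*(-61)*(-56)) = -(1 + I*√5)/6832 = -(1/6832 + I*√5/6832) = -1/6832 - I*√5/6832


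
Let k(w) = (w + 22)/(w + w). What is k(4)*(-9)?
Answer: -117/4 ≈ -29.250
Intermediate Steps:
k(w) = (22 + w)/(2*w) (k(w) = (22 + w)/((2*w)) = (22 + w)*(1/(2*w)) = (22 + w)/(2*w))
k(4)*(-9) = ((1/2)*(22 + 4)/4)*(-9) = ((1/2)*(1/4)*26)*(-9) = (13/4)*(-9) = -117/4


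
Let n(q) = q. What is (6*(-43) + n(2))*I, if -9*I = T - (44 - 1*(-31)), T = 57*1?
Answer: -512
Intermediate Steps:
T = 57
I = 2 (I = -(57 - (44 - 1*(-31)))/9 = -(57 - (44 + 31))/9 = -(57 - 1*75)/9 = -(57 - 75)/9 = -⅑*(-18) = 2)
(6*(-43) + n(2))*I = (6*(-43) + 2)*2 = (-258 + 2)*2 = -256*2 = -512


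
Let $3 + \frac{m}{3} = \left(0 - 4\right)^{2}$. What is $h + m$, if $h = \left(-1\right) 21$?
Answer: $18$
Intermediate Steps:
$h = -21$
$m = 39$ ($m = -9 + 3 \left(0 - 4\right)^{2} = -9 + 3 \left(-4\right)^{2} = -9 + 3 \cdot 16 = -9 + 48 = 39$)
$h + m = -21 + 39 = 18$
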